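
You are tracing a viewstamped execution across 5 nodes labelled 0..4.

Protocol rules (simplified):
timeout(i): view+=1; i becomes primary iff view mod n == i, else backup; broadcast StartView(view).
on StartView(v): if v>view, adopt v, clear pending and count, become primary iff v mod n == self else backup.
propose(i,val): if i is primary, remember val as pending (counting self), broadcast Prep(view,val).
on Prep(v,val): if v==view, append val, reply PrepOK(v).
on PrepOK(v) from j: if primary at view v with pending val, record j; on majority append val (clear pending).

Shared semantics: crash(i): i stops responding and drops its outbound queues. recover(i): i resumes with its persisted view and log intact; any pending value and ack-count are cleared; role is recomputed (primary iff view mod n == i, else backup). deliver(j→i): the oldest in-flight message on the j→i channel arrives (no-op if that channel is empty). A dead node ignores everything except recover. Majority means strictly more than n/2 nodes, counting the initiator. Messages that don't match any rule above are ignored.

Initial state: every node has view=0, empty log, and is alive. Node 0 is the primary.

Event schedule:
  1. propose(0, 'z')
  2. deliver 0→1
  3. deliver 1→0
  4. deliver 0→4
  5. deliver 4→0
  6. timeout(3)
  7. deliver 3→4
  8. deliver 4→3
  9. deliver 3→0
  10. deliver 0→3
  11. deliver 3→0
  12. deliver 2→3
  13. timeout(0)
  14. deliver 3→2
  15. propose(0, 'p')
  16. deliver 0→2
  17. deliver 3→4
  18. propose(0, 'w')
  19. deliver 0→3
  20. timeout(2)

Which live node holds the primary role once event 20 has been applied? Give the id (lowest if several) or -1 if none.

2

e1 propose(0,'z'): ·
e2 deliver 0→1: 1[back,v=0,z]
e3 deliver 1→0: ·
e4 deliver 0→4: 4[back,v=0,z]
e5 deliver 4→0: 0[prim,v=0,z]
e6 timeout(3): 3[back,v=1,-]
e7 deliver 3→4: 4[back,v=1,z]
e8 deliver 4→3: ·
e9 deliver 3→0: 0[back,v=1,z]
e10 deliver 0→3: ·
e11 deliver 3→0: ·
e12 deliver 2→3: ·
e13 timeout(0): 0[back,v=2,z]
e14 deliver 3→2: 2[back,v=1,-]
e15 propose(0,'p'): ·
e16 deliver 0→2: ·
e17 deliver 3→4: ·
e18 propose(0,'w'): ·
e19 deliver 0→3: 3[back,v=2,-]
e20 timeout(2): 2[prim,v=2,-]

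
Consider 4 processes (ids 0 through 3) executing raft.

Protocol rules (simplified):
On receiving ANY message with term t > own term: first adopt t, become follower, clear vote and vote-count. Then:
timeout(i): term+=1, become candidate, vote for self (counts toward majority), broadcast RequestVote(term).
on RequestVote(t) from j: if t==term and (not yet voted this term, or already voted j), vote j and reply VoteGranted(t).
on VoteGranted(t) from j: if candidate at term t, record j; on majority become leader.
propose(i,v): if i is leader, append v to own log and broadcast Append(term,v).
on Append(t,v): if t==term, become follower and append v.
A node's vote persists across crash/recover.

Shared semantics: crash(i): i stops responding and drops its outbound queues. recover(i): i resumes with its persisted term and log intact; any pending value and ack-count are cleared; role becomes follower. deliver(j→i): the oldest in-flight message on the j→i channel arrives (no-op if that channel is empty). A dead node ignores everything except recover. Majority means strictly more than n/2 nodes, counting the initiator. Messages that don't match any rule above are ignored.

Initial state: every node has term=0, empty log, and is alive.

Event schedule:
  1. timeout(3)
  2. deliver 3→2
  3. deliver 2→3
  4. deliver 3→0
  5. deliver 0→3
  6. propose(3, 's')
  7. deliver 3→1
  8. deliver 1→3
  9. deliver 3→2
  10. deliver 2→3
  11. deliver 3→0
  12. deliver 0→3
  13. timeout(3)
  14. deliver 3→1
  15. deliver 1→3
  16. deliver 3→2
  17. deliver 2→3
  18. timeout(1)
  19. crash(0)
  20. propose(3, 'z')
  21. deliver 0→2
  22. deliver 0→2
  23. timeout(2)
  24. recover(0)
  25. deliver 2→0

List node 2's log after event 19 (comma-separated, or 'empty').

s

after 1 — timeout(3): n3:cand/t1/[-]
after 2 — deliver 3→2: n2:foll/t1/[-]
after 3 — deliver 2→3: ·
after 4 — deliver 3→0: n0:foll/t1/[-]
after 5 — deliver 0→3: n3:lead/t1/[-]
after 6 — propose(3,'s'): n3:lead/t1/[s]
after 7 — deliver 3→1: n1:foll/t1/[-]
after 8 — deliver 1→3: ·
after 9 — deliver 3→2: n2:foll/t1/[s]
after 10 — deliver 2→3: ·
after 11 — deliver 3→0: n0:foll/t1/[s]
after 12 — deliver 0→3: ·
after 13 — timeout(3): n3:cand/t2/[s]
after 14 — deliver 3→1: n1:foll/t1/[s]
after 15 — deliver 1→3: ·
after 16 — deliver 3→2: n2:foll/t2/[s]
after 17 — deliver 2→3: ·
after 18 — timeout(1): n1:cand/t2/[s]
after 19 — crash(0): n0:✗foll/t1/[s]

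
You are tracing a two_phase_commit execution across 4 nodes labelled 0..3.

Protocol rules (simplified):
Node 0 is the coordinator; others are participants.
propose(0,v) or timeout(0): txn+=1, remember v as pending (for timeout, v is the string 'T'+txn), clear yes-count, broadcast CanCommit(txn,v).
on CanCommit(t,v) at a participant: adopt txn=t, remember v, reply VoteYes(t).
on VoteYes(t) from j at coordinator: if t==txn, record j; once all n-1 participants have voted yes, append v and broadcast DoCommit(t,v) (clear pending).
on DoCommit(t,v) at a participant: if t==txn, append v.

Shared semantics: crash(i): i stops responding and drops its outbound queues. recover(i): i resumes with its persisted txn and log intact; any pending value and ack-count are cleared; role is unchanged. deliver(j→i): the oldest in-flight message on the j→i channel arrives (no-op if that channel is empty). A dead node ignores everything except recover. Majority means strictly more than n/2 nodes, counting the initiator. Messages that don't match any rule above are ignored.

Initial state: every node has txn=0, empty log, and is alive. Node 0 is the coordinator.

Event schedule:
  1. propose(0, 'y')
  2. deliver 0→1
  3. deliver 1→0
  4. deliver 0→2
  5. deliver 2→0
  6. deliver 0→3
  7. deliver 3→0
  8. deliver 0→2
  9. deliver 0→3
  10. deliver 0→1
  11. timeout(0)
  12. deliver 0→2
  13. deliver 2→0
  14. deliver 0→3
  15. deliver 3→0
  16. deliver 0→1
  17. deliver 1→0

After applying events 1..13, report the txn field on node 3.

1

[1] propose(0,'y') → N0(coor t1 [-])
[2] deliver 0→1 → N1(part t1 [-])
[3] deliver 1→0 → ∅
[4] deliver 0→2 → N2(part t1 [-])
[5] deliver 2→0 → ∅
[6] deliver 0→3 → N3(part t1 [-])
[7] deliver 3→0 → N0(coor t1 [y])
[8] deliver 0→2 → N2(part t1 [y])
[9] deliver 0→3 → N3(part t1 [y])
[10] deliver 0→1 → N1(part t1 [y])
[11] timeout(0) → N0(coor t2 [y])
[12] deliver 0→2 → N2(part t2 [y])
[13] deliver 2→0 → ∅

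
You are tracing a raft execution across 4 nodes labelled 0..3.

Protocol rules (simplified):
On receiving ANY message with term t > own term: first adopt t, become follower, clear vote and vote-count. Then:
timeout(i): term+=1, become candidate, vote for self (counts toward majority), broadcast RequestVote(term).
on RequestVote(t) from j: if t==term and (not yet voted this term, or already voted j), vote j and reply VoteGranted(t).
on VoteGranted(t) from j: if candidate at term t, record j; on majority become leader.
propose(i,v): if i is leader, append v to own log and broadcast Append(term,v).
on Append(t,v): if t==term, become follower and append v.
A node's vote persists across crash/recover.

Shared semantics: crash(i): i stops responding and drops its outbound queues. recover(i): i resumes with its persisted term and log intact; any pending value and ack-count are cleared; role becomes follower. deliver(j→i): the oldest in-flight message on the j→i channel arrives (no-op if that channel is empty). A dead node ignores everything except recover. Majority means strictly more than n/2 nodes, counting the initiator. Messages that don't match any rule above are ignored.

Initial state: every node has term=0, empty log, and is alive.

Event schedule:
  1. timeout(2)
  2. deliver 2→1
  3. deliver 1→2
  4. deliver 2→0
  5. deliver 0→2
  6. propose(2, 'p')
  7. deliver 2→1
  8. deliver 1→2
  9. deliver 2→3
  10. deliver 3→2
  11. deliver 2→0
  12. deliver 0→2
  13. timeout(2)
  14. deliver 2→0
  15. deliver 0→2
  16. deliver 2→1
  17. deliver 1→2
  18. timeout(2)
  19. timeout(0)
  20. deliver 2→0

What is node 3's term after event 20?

step 1 timeout(2): 2={cand,t=1,log=-}
step 2 deliver 2→1: 1={foll,t=1,log=-}
step 3 deliver 1→2: —
step 4 deliver 2→0: 0={foll,t=1,log=-}
step 5 deliver 0→2: 2={lead,t=1,log=-}
step 6 propose(2,'p'): 2={lead,t=1,log=p}
step 7 deliver 2→1: 1={foll,t=1,log=p}
step 8 deliver 1→2: —
step 9 deliver 2→3: 3={foll,t=1,log=-}
step 10 deliver 3→2: —
step 11 deliver 2→0: 0={foll,t=1,log=p}
step 12 deliver 0→2: —
step 13 timeout(2): 2={cand,t=2,log=p}
step 14 deliver 2→0: 0={foll,t=2,log=p}
step 15 deliver 0→2: —
step 16 deliver 2→1: 1={foll,t=2,log=p}
step 17 deliver 1→2: 2={lead,t=2,log=p}
step 18 timeout(2): 2={cand,t=3,log=p}
step 19 timeout(0): 0={cand,t=3,log=p}
step 20 deliver 2→0: —

1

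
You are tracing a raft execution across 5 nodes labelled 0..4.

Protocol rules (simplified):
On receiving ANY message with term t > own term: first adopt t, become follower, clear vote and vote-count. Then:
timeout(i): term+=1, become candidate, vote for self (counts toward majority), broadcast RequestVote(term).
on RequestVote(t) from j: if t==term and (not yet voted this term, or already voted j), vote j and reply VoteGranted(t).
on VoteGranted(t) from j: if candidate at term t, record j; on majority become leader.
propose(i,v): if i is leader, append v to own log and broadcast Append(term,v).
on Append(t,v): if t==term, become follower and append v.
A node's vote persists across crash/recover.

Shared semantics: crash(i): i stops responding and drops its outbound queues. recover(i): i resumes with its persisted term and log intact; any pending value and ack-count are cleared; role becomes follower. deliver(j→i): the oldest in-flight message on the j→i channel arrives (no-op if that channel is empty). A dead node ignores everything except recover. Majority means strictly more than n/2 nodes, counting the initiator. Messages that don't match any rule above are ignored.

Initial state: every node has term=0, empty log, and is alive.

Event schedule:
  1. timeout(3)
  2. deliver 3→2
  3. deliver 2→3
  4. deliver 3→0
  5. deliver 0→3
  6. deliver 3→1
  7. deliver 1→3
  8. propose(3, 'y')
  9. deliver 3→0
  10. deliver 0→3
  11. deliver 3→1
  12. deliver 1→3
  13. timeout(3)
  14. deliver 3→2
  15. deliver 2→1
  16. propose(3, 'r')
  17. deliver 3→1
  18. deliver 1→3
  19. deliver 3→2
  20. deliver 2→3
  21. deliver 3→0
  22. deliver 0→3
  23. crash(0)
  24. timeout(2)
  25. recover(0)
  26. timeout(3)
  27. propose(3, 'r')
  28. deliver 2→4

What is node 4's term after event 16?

0

after 1 — timeout(3): n3:cand/t1/[-]
after 2 — deliver 3→2: n2:foll/t1/[-]
after 3 — deliver 2→3: ·
after 4 — deliver 3→0: n0:foll/t1/[-]
after 5 — deliver 0→3: n3:lead/t1/[-]
after 6 — deliver 3→1: n1:foll/t1/[-]
after 7 — deliver 1→3: ·
after 8 — propose(3,'y'): n3:lead/t1/[y]
after 9 — deliver 3→0: n0:foll/t1/[y]
after 10 — deliver 0→3: ·
after 11 — deliver 3→1: n1:foll/t1/[y]
after 12 — deliver 1→3: ·
after 13 — timeout(3): n3:cand/t2/[y]
after 14 — deliver 3→2: n2:foll/t1/[y]
after 15 — deliver 2→1: ·
after 16 — propose(3,'r'): ·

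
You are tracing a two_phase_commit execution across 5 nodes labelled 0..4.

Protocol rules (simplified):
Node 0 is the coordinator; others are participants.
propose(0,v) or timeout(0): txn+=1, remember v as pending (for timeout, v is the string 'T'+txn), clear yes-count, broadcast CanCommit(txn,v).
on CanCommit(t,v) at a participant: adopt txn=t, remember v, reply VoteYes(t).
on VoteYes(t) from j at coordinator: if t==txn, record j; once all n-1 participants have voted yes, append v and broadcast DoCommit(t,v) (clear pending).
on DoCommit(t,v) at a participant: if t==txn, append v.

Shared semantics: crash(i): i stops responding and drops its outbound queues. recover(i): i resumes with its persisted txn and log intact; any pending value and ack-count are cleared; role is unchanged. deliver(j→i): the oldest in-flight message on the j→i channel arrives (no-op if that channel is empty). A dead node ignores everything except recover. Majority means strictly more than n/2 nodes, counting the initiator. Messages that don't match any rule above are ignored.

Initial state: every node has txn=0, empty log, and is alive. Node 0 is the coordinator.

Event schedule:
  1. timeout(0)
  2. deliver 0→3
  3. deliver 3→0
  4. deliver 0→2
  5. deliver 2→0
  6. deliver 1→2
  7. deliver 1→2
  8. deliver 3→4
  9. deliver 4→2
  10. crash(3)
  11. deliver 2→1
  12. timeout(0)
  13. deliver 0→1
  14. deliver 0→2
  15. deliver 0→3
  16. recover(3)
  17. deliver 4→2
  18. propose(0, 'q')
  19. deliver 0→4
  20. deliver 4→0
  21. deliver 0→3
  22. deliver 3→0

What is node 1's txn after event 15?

1. timeout(0):  <0:coor t1 ->
2. deliver 0→3:  <3:part t1 ->
3. deliver 3→0:  nop
4. deliver 0→2:  <2:part t1 ->
5. deliver 2→0:  nop
6. deliver 1→2:  nop
7. deliver 1→2:  nop
8. deliver 3→4:  nop
9. deliver 4→2:  nop
10. crash(3):  <3:✗part t1 ->
11. deliver 2→1:  nop
12. timeout(0):  <0:coor t2 ->
13. deliver 0→1:  <1:part t1 ->
14. deliver 0→2:  <2:part t2 ->
15. deliver 0→3:  nop

1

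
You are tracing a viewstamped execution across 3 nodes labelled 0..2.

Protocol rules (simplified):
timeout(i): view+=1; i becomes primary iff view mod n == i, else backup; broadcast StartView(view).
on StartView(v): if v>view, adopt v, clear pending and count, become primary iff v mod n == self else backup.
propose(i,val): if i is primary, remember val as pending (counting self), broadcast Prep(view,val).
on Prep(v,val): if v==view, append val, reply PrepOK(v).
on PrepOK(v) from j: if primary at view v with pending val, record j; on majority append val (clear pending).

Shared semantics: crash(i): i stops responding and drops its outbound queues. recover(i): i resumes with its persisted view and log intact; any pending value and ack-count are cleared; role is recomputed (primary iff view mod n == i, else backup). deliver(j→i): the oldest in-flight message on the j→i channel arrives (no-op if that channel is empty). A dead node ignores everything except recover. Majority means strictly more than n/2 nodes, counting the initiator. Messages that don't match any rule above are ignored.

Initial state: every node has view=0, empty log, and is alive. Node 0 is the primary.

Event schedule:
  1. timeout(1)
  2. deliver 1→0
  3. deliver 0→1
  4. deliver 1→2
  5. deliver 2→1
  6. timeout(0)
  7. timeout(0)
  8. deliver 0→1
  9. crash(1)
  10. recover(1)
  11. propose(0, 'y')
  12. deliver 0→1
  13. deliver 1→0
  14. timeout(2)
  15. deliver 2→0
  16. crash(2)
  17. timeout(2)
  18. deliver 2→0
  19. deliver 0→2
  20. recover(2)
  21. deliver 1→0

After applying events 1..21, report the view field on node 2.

2

e1 timeout(1): 1[prim,v=1,-]
e2 deliver 1→0: 0[back,v=1,-]
e3 deliver 0→1: ·
e4 deliver 1→2: 2[back,v=1,-]
e5 deliver 2→1: ·
e6 timeout(0): 0[back,v=2,-]
e7 timeout(0): 0[prim,v=3,-]
e8 deliver 0→1: 1[back,v=2,-]
e9 crash(1): 1[✗back,v=2,-]
e10 recover(1): 1[back,v=2,-]
e11 propose(0,'y'): ·
e12 deliver 0→1: 1[back,v=3,-]
e13 deliver 1→0: ·
e14 timeout(2): 2[prim,v=2,-]
e15 deliver 2→0: ·
e16 crash(2): 2[✗prim,v=2,-]
e17 timeout(2): ·
e18 deliver 2→0: ·
e19 deliver 0→2: ·
e20 recover(2): 2[prim,v=2,-]
e21 deliver 1→0: ·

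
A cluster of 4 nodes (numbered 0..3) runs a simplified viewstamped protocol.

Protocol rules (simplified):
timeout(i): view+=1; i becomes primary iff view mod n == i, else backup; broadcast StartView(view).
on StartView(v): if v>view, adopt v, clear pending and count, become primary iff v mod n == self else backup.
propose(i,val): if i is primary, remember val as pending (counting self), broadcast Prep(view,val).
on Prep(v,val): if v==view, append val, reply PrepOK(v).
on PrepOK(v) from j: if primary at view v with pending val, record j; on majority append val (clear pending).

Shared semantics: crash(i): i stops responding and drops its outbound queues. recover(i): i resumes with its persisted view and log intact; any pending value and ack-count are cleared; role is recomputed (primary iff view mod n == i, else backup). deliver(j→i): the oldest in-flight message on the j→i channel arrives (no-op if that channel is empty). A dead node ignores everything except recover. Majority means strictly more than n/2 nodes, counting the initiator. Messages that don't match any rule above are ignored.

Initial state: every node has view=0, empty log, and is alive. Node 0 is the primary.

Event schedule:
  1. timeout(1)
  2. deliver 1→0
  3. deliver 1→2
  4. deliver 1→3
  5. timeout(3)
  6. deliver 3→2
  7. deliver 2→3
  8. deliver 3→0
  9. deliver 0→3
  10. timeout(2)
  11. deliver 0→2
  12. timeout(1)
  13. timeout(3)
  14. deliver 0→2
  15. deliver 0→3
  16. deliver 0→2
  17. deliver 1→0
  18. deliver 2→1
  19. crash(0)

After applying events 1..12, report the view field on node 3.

e1 timeout(1): 1[prim,v=1,-]
e2 deliver 1→0: 0[back,v=1,-]
e3 deliver 1→2: 2[back,v=1,-]
e4 deliver 1→3: 3[back,v=1,-]
e5 timeout(3): 3[back,v=2,-]
e6 deliver 3→2: 2[prim,v=2,-]
e7 deliver 2→3: ·
e8 deliver 3→0: 0[back,v=2,-]
e9 deliver 0→3: ·
e10 timeout(2): 2[back,v=3,-]
e11 deliver 0→2: ·
e12 timeout(1): 1[back,v=2,-]

2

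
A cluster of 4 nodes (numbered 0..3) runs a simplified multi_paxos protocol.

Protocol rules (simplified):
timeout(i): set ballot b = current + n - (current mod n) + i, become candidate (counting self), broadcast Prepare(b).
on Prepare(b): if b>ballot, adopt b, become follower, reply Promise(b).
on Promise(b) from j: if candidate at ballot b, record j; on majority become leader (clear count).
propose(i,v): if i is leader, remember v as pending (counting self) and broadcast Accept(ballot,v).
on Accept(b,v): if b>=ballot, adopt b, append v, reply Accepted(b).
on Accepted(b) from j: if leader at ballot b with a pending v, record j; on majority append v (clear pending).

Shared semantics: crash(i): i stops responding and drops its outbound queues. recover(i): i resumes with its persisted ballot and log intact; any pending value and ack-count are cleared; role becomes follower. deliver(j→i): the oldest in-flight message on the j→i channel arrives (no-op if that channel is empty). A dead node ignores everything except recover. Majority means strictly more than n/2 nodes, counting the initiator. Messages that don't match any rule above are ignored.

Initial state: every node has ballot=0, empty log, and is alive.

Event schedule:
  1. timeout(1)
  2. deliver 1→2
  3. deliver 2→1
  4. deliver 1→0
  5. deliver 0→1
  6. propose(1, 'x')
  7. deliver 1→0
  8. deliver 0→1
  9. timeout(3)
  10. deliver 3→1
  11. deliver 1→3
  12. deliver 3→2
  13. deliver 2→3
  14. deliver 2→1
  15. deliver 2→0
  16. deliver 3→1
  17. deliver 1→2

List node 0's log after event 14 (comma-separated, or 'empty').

step 1 timeout(1): 1={cand,b=5,log=-}
step 2 deliver 1→2: 2={foll,b=5,log=-}
step 3 deliver 2→1: —
step 4 deliver 1→0: 0={foll,b=5,log=-}
step 5 deliver 0→1: 1={lead,b=5,log=-}
step 6 propose(1,'x'): —
step 7 deliver 1→0: 0={foll,b=5,log=x}
step 8 deliver 0→1: —
step 9 timeout(3): 3={cand,b=7,log=-}
step 10 deliver 3→1: 1={foll,b=7,log=-}
step 11 deliver 1→3: —
step 12 deliver 3→2: 2={foll,b=7,log=-}
step 13 deliver 2→3: —
step 14 deliver 2→1: —

x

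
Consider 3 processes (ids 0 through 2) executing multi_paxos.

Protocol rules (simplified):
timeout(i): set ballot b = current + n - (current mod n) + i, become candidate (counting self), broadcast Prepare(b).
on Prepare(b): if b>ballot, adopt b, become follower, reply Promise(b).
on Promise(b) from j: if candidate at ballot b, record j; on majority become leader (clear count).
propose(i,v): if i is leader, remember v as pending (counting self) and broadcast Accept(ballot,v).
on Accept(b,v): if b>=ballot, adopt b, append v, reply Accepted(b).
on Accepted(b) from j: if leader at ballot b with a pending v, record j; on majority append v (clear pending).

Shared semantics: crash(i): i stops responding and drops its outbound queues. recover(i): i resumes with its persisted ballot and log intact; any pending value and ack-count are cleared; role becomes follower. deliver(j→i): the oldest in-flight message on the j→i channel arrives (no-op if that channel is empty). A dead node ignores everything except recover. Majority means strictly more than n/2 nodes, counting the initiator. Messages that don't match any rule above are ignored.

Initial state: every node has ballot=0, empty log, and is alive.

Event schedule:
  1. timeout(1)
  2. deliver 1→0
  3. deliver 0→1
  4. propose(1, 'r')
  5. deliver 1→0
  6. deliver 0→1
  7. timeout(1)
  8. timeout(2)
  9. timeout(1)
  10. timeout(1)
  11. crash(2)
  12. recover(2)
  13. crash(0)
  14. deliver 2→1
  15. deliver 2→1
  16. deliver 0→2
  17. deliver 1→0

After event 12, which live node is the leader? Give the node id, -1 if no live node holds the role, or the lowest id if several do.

1. timeout(1):  <1:cand b4 ->
2. deliver 1→0:  <0:foll b4 ->
3. deliver 0→1:  <1:lead b4 ->
4. propose(1,'r'):  nop
5. deliver 1→0:  <0:foll b4 r>
6. deliver 0→1:  <1:lead b4 r>
7. timeout(1):  <1:cand b7 r>
8. timeout(2):  <2:cand b5 ->
9. timeout(1):  <1:cand b10 r>
10. timeout(1):  <1:cand b13 r>
11. crash(2):  <2:✗cand b5 ->
12. recover(2):  <2:foll b5 ->

-1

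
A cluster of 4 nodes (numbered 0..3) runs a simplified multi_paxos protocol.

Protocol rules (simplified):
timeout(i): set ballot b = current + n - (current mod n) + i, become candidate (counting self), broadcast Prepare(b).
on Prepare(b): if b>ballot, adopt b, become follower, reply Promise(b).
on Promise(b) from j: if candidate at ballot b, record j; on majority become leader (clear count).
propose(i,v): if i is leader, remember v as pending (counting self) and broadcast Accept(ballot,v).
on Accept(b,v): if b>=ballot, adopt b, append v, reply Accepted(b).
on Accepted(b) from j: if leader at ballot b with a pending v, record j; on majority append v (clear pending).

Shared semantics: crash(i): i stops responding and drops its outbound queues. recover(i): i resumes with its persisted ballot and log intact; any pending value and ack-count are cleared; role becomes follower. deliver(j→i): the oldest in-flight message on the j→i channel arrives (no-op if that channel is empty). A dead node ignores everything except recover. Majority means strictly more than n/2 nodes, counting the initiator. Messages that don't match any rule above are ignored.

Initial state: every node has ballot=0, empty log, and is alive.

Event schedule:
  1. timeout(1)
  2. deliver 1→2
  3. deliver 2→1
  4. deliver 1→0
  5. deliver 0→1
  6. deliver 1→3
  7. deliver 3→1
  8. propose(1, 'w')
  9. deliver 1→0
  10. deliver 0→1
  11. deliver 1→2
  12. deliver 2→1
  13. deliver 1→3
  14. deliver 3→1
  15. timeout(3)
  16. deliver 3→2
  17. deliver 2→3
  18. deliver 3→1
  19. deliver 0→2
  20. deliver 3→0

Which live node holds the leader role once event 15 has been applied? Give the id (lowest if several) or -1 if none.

e1 timeout(1): 1[cand,b=5,-]
e2 deliver 1→2: 2[foll,b=5,-]
e3 deliver 2→1: ·
e4 deliver 1→0: 0[foll,b=5,-]
e5 deliver 0→1: 1[lead,b=5,-]
e6 deliver 1→3: 3[foll,b=5,-]
e7 deliver 3→1: ·
e8 propose(1,'w'): ·
e9 deliver 1→0: 0[foll,b=5,w]
e10 deliver 0→1: ·
e11 deliver 1→2: 2[foll,b=5,w]
e12 deliver 2→1: 1[lead,b=5,w]
e13 deliver 1→3: 3[foll,b=5,w]
e14 deliver 3→1: ·
e15 timeout(3): 3[cand,b=11,w]

1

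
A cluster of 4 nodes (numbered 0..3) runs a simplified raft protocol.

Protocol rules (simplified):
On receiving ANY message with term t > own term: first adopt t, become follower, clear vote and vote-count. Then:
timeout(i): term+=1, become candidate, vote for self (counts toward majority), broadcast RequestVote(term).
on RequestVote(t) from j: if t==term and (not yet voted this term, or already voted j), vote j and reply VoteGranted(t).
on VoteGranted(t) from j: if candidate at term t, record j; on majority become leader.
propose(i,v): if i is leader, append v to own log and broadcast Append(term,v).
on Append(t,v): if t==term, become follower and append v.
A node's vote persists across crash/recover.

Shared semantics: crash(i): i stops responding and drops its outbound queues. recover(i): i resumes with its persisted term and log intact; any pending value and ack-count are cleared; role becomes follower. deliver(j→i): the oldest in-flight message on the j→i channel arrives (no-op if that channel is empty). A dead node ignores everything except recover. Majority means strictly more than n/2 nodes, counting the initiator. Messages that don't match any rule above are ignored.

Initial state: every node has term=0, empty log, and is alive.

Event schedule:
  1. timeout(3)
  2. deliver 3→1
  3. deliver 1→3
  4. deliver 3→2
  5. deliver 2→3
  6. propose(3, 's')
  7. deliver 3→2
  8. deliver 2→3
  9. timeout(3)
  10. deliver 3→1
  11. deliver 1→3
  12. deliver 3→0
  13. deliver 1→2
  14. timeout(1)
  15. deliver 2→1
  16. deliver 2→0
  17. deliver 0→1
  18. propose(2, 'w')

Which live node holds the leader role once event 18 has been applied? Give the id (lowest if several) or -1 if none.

-1

after 1 — timeout(3): n3:cand/t1/[-]
after 2 — deliver 3→1: n1:foll/t1/[-]
after 3 — deliver 1→3: ·
after 4 — deliver 3→2: n2:foll/t1/[-]
after 5 — deliver 2→3: n3:lead/t1/[-]
after 6 — propose(3,'s'): n3:lead/t1/[s]
after 7 — deliver 3→2: n2:foll/t1/[s]
after 8 — deliver 2→3: ·
after 9 — timeout(3): n3:cand/t2/[s]
after 10 — deliver 3→1: n1:foll/t1/[s]
after 11 — deliver 1→3: ·
after 12 — deliver 3→0: n0:foll/t1/[-]
after 13 — deliver 1→2: ·
after 14 — timeout(1): n1:cand/t2/[s]
after 15 — deliver 2→1: ·
after 16 — deliver 2→0: ·
after 17 — deliver 0→1: ·
after 18 — propose(2,'w'): ·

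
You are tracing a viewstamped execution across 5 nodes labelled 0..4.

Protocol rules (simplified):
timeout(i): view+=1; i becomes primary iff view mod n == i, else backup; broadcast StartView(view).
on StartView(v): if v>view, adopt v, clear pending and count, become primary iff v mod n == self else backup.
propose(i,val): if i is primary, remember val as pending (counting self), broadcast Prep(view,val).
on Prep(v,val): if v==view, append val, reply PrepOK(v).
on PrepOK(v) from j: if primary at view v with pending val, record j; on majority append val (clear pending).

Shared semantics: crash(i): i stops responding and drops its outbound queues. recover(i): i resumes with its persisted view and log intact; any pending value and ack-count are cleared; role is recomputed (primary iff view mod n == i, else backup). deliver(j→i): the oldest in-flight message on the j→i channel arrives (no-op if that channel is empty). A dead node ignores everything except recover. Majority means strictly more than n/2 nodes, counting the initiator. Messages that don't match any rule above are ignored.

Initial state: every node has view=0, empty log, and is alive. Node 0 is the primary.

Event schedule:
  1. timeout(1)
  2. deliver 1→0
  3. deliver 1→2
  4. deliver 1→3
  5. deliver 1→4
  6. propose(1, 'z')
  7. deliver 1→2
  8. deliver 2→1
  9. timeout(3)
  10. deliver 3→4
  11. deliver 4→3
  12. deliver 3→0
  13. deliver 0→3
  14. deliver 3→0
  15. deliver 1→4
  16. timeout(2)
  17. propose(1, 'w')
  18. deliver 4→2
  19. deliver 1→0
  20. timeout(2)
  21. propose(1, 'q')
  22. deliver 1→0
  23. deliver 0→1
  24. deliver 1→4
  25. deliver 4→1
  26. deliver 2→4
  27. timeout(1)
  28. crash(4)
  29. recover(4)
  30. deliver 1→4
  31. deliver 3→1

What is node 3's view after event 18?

1. timeout(1):  <1:prim v1 ->
2. deliver 1→0:  <0:back v1 ->
3. deliver 1→2:  <2:back v1 ->
4. deliver 1→3:  <3:back v1 ->
5. deliver 1→4:  <4:back v1 ->
6. propose(1,'z'):  nop
7. deliver 1→2:  <2:back v1 z>
8. deliver 2→1:  nop
9. timeout(3):  <3:back v2 ->
10. deliver 3→4:  <4:back v2 ->
11. deliver 4→3:  nop
12. deliver 3→0:  <0:back v2 ->
13. deliver 0→3:  nop
14. deliver 3→0:  nop
15. deliver 1→4:  nop
16. timeout(2):  <2:prim v2 z>
17. propose(1,'w'):  nop
18. deliver 4→2:  nop

2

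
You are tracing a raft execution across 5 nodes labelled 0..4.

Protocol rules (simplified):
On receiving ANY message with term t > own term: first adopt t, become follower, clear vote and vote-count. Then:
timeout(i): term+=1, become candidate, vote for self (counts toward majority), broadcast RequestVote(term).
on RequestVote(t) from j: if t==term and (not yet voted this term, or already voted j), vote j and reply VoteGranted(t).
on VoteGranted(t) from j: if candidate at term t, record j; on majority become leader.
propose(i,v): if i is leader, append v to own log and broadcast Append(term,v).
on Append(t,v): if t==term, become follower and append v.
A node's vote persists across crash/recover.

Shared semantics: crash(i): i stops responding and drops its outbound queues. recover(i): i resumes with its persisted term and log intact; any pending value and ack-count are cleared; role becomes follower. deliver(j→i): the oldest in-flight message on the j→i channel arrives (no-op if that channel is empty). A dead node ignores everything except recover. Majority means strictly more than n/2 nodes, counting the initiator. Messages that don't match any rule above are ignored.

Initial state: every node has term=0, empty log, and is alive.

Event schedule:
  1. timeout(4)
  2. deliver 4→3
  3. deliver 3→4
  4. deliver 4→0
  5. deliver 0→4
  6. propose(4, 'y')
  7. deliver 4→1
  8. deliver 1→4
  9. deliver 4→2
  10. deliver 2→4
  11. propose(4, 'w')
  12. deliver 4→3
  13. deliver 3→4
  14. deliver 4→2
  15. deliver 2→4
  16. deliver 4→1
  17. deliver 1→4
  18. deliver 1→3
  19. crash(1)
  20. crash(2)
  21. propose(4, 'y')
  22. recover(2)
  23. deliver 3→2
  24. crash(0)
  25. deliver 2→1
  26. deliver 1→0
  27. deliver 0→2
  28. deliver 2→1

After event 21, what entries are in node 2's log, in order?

y

1. timeout(4):  <4:cand t1 ->
2. deliver 4→3:  <3:foll t1 ->
3. deliver 3→4:  nop
4. deliver 4→0:  <0:foll t1 ->
5. deliver 0→4:  <4:lead t1 ->
6. propose(4,'y'):  <4:lead t1 y>
7. deliver 4→1:  <1:foll t1 ->
8. deliver 1→4:  nop
9. deliver 4→2:  <2:foll t1 ->
10. deliver 2→4:  nop
11. propose(4,'w'):  <4:lead t1 y,w>
12. deliver 4→3:  <3:foll t1 y>
13. deliver 3→4:  nop
14. deliver 4→2:  <2:foll t1 y>
15. deliver 2→4:  nop
16. deliver 4→1:  <1:foll t1 y>
17. deliver 1→4:  nop
18. deliver 1→3:  nop
19. crash(1):  <1:✗foll t1 y>
20. crash(2):  <2:✗foll t1 y>
21. propose(4,'y'):  <4:lead t1 y,w,y>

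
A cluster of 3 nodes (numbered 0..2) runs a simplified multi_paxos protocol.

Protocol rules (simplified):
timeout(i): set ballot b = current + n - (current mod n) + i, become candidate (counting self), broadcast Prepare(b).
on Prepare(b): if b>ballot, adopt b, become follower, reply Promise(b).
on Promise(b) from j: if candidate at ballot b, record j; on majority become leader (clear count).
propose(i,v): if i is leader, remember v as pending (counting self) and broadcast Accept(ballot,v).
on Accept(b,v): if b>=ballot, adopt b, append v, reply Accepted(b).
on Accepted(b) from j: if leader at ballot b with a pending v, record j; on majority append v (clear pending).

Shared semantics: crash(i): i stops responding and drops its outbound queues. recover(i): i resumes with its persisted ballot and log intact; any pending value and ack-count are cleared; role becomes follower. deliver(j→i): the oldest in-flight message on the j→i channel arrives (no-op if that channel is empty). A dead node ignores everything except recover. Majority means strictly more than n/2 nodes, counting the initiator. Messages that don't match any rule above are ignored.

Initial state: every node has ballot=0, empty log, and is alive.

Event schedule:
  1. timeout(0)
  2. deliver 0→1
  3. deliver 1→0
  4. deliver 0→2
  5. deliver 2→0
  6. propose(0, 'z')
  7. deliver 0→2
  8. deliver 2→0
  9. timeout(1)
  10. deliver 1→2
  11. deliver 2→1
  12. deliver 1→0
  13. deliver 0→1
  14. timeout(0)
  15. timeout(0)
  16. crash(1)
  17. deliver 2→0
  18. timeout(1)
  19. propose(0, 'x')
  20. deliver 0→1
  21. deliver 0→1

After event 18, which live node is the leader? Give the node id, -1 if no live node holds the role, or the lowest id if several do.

step 1 timeout(0): 0={cand,b=3,log=-}
step 2 deliver 0→1: 1={foll,b=3,log=-}
step 3 deliver 1→0: 0={lead,b=3,log=-}
step 4 deliver 0→2: 2={foll,b=3,log=-}
step 5 deliver 2→0: —
step 6 propose(0,'z'): —
step 7 deliver 0→2: 2={foll,b=3,log=z}
step 8 deliver 2→0: 0={lead,b=3,log=z}
step 9 timeout(1): 1={cand,b=7,log=-}
step 10 deliver 1→2: 2={foll,b=7,log=z}
step 11 deliver 2→1: 1={lead,b=7,log=-}
step 12 deliver 1→0: 0={foll,b=7,log=z}
step 13 deliver 0→1: —
step 14 timeout(0): 0={cand,b=9,log=z}
step 15 timeout(0): 0={cand,b=12,log=z}
step 16 crash(1): 1={✗lead,b=7,log=-}
step 17 deliver 2→0: —
step 18 timeout(1): —

-1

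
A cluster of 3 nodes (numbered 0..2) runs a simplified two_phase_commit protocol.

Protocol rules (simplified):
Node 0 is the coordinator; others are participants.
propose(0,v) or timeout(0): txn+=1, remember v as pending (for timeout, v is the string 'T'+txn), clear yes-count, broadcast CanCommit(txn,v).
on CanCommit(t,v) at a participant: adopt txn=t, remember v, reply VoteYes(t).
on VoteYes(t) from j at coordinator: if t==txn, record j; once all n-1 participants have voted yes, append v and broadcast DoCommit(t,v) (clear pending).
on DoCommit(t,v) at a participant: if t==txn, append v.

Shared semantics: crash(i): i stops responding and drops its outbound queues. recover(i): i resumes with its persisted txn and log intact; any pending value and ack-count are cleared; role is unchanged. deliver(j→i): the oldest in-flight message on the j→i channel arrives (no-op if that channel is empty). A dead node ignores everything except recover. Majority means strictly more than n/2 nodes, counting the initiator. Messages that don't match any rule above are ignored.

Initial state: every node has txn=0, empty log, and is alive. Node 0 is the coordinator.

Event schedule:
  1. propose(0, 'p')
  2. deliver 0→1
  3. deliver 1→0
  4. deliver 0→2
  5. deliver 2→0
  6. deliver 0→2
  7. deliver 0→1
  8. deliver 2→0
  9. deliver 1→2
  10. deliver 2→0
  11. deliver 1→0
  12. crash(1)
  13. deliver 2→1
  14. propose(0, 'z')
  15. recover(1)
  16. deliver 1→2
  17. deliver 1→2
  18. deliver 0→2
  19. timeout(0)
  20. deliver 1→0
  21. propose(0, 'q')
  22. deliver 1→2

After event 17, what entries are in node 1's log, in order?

e1 propose(0,'p'): 0[coor,t=1,-]
e2 deliver 0→1: 1[part,t=1,-]
e3 deliver 1→0: ·
e4 deliver 0→2: 2[part,t=1,-]
e5 deliver 2→0: 0[coor,t=1,p]
e6 deliver 0→2: 2[part,t=1,p]
e7 deliver 0→1: 1[part,t=1,p]
e8 deliver 2→0: ·
e9 deliver 1→2: ·
e10 deliver 2→0: ·
e11 deliver 1→0: ·
e12 crash(1): 1[✗part,t=1,p]
e13 deliver 2→1: ·
e14 propose(0,'z'): 0[coor,t=2,p]
e15 recover(1): 1[part,t=1,p]
e16 deliver 1→2: ·
e17 deliver 1→2: ·

p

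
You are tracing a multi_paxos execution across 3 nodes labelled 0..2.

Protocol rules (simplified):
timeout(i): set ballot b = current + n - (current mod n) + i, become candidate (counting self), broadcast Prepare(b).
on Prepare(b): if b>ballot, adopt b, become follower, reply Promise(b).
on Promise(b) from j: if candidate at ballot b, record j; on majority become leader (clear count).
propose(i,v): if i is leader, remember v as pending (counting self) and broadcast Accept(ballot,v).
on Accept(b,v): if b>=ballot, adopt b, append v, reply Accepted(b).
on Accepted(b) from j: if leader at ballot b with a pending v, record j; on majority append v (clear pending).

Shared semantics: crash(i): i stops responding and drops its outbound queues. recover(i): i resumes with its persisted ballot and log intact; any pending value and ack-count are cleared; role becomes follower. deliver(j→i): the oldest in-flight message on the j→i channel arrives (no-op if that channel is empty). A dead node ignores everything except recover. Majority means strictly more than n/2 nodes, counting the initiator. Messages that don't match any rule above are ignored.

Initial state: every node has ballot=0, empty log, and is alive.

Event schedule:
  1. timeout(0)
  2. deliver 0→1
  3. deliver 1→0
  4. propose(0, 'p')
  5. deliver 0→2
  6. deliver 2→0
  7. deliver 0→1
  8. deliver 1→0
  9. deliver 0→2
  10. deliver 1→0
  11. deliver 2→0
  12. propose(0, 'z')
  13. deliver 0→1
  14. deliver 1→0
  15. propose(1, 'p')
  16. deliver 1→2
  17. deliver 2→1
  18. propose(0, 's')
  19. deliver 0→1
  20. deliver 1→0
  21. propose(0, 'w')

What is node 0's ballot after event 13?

step 1 timeout(0): 0={cand,b=3,log=-}
step 2 deliver 0→1: 1={foll,b=3,log=-}
step 3 deliver 1→0: 0={lead,b=3,log=-}
step 4 propose(0,'p'): —
step 5 deliver 0→2: 2={foll,b=3,log=-}
step 6 deliver 2→0: —
step 7 deliver 0→1: 1={foll,b=3,log=p}
step 8 deliver 1→0: 0={lead,b=3,log=p}
step 9 deliver 0→2: 2={foll,b=3,log=p}
step 10 deliver 1→0: —
step 11 deliver 2→0: —
step 12 propose(0,'z'): —
step 13 deliver 0→1: 1={foll,b=3,log=p,z}

3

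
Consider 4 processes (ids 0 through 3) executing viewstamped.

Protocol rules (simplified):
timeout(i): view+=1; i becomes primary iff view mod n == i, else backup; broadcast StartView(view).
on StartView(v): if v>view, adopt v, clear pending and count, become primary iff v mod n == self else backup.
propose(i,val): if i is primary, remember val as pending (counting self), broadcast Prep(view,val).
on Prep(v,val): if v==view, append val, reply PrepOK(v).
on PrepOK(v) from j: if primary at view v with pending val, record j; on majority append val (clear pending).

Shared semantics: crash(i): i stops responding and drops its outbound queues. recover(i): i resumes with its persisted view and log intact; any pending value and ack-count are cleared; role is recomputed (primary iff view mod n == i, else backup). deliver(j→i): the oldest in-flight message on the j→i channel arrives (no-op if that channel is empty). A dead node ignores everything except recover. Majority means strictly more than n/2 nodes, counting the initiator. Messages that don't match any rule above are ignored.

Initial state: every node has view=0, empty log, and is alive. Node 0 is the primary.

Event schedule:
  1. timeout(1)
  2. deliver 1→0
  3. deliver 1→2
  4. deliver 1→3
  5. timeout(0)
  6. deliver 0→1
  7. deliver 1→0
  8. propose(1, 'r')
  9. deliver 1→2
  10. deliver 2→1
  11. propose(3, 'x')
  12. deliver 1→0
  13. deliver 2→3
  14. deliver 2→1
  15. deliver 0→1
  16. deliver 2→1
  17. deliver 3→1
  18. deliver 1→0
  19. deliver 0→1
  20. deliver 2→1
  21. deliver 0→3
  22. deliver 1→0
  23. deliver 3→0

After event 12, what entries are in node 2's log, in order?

empty

[1] timeout(1) → N1(prim v1 [-])
[2] deliver 1→0 → N0(back v1 [-])
[3] deliver 1→2 → N2(back v1 [-])
[4] deliver 1→3 → N3(back v1 [-])
[5] timeout(0) → N0(back v2 [-])
[6] deliver 0→1 → N1(back v2 [-])
[7] deliver 1→0 → ∅
[8] propose(1,'r') → ∅
[9] deliver 1→2 → ∅
[10] deliver 2→1 → ∅
[11] propose(3,'x') → ∅
[12] deliver 1→0 → ∅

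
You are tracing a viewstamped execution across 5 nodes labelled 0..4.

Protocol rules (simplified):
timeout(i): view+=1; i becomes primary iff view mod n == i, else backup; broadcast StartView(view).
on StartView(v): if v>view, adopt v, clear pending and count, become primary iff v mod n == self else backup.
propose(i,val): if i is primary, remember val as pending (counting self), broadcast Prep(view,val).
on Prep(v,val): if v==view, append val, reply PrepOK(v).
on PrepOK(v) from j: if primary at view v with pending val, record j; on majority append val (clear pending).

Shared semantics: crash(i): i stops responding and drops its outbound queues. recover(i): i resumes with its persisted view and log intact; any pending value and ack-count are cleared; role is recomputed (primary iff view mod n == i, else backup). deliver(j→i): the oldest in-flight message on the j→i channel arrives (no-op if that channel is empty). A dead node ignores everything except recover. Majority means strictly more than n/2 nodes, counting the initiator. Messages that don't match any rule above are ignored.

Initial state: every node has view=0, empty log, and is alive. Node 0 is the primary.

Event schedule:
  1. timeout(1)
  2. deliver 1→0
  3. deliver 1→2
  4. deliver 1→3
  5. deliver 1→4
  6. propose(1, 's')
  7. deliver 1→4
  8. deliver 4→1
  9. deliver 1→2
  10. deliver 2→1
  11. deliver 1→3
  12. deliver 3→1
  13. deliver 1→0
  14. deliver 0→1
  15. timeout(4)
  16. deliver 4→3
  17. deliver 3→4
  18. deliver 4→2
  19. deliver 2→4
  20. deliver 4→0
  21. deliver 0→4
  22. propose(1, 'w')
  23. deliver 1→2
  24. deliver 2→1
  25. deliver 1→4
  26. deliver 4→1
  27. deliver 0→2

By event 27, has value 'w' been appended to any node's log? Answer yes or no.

no

1. timeout(1):  <1:prim v1 ->
2. deliver 1→0:  <0:back v1 ->
3. deliver 1→2:  <2:back v1 ->
4. deliver 1→3:  <3:back v1 ->
5. deliver 1→4:  <4:back v1 ->
6. propose(1,'s'):  nop
7. deliver 1→4:  <4:back v1 s>
8. deliver 4→1:  nop
9. deliver 1→2:  <2:back v1 s>
10. deliver 2→1:  <1:prim v1 s>
11. deliver 1→3:  <3:back v1 s>
12. deliver 3→1:  nop
13. deliver 1→0:  <0:back v1 s>
14. deliver 0→1:  nop
15. timeout(4):  <4:back v2 s>
16. deliver 4→3:  <3:back v2 s>
17. deliver 3→4:  nop
18. deliver 4→2:  <2:prim v2 s>
19. deliver 2→4:  nop
20. deliver 4→0:  <0:back v2 s>
21. deliver 0→4:  nop
22. propose(1,'w'):  nop
23. deliver 1→2:  nop
24. deliver 2→1:  nop
25. deliver 1→4:  nop
26. deliver 4→1:  <1:back v2 s>
27. deliver 0→2:  nop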